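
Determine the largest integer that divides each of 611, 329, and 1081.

47

611 = 13 × 47
329 = 7 × 47
1081 = 23 × 47
gcd(611, 329, 1081) = 47.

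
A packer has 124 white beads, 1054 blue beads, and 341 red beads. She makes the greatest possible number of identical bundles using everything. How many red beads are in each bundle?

Number of bundles = gcd(124, 1054, 341).
124 = 2^2 × 31
1054 = 2 × 17 × 31
341 = 11 × 31
gcd(124, 1054, 341) = 31.
red beads per bundle = 341 / 31 = 11.

11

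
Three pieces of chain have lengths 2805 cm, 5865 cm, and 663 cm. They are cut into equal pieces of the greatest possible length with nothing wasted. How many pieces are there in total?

183

Piece length = gcd(2805, 5865, 663).
2805 = 3 × 5 × 11 × 17
5865 = 3 × 5 × 17 × 23
663 = 3 × 13 × 17
gcd(2805, 5865, 663) = 3 × 17 = 51.
Total pieces = 2805/51 + 5865/51 + 663/51 = 55 + 115 + 13 = 183.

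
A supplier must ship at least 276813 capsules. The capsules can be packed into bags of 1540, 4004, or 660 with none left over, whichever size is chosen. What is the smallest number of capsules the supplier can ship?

The number of capsules must be a common multiple of 1540, 4004, and 660, so a multiple of their LCM.
1540 = 2^2 × 5 × 7 × 11
4004 = 2^2 × 7 × 11 × 13
660 = 2^2 × 3 × 5 × 11
LCM(1540, 4004, 660) = 2^2 × 3 × 5 × 7 × 11 × 13 = 60060.
Smallest multiple of 60060 that is ≥ 276813: ⌈276813/60060⌉ × 60060 = 5 × 60060 = 300300.

300300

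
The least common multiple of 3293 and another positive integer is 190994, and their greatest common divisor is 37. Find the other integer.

2146

gcd × lcm = product of the two integers, so the other integer is (37 × 190994) / 3293 = 2146.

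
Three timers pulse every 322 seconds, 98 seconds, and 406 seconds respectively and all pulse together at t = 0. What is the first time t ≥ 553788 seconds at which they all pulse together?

Joint pulses occur at multiples of LCM(322, 98, 406).
322 = 2 × 7 × 23
98 = 2 × 7^2
406 = 2 × 7 × 29
LCM(322, 98, 406) = 2 × 7^2 × 23 × 29 = 65366.
Smallest multiple of 65366 that is ≥ 553788: ⌈553788/65366⌉ × 65366 = 9 × 65366 = 588294.

588294 seconds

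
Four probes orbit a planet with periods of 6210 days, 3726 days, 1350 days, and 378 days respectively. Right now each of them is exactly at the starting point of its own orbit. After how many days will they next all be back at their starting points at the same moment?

652050 days

We need the least common multiple of the intervals.
6210 = 2 × 3^3 × 5 × 23
3726 = 2 × 3^4 × 23
1350 = 2 × 3^3 × 5^2
378 = 2 × 3^3 × 7
LCM(6210, 3726, 1350, 378) = 2 × 3^4 × 5^2 × 7 × 23 = 652050.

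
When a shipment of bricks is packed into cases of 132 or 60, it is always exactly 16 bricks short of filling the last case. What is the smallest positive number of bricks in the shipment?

Being 16 short of a full case of size k means N ≡ −16 (mod k), i.e. N + 16 is a multiple of each size.
132 = 2^2 × 3 × 11
60 = 2^2 × 3 × 5
LCM(132, 60) = 2^2 × 3 × 5 × 11 = 660.
Smallest positive N is 660 − 16 = 644.

644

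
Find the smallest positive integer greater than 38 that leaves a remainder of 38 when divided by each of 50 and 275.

588

N − 38 must be a common multiple of 50 and 275.
50 = 2 × 5^2
275 = 5^2 × 11
LCM(50, 275) = 2 × 5^2 × 11 = 550.
Smallest N > 38 is LCM + 38 = 550 + 38 = 588.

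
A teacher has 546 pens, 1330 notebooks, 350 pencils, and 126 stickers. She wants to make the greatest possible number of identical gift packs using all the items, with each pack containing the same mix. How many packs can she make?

14 packs

The pack count must divide each quantity, so the greatest is gcd(546, 1330, 350, 126).
546 = 2 × 3 × 7 × 13
1330 = 2 × 5 × 7 × 19
350 = 2 × 5^2 × 7
126 = 2 × 3^2 × 7
gcd(546, 1330, 350, 126) = 2 × 7 = 14.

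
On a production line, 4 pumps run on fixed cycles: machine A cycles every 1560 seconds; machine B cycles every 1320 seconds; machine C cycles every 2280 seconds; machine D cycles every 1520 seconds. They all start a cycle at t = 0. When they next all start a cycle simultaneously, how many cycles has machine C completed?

286 cycles

All finish a whole number of cycles simultaneously at t = LCM of the periods.
1560 = 2^3 × 3 × 5 × 13
1320 = 2^3 × 3 × 5 × 11
2280 = 2^3 × 3 × 5 × 19
1520 = 2^4 × 5 × 19
LCM(1560, 1320, 2280, 1520) = 2^4 × 3 × 5 × 11 × 13 × 19 = 652080.
Cycles for period 2280: 652080 / 2280 = 286.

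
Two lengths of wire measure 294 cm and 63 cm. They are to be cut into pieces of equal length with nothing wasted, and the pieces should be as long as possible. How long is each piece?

The greatest length dividing all of 294 and 63 is their gcd.
294 = 2 × 3 × 7^2
63 = 3^2 × 7
gcd(294, 63) = 3 × 7 = 21.

21 cm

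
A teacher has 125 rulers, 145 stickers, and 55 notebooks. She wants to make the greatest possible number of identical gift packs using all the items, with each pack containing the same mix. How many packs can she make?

The pack count must divide each quantity, so the greatest is gcd(125, 145, 55).
125 = 5^3
145 = 5 × 29
55 = 5 × 11
gcd(125, 145, 55) = 5.

5 packs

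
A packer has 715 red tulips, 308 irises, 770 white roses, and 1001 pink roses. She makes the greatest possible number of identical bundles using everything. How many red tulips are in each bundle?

Number of bundles = gcd(715, 308, 770, 1001).
715 = 5 × 11 × 13
308 = 2^2 × 7 × 11
770 = 2 × 5 × 7 × 11
1001 = 7 × 11 × 13
gcd(715, 308, 770, 1001) = 11.
red tulips per bundle = 715 / 11 = 65.

65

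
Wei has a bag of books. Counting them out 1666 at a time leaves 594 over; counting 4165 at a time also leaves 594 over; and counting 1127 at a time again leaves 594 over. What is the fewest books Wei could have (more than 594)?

N − 594 must be a common multiple of 1666, 4165, and 1127.
1666 = 2 × 7^2 × 17
4165 = 5 × 7^2 × 17
1127 = 7^2 × 23
LCM(1666, 4165, 1127) = 2 × 5 × 7^2 × 17 × 23 = 191590.
Smallest N > 594 is LCM + 594 = 191590 + 594 = 192184.

192184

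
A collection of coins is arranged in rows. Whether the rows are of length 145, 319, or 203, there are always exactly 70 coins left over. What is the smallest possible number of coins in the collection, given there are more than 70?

11235

N − 70 must be a common multiple of 145, 319, and 203.
145 = 5 × 29
319 = 11 × 29
203 = 7 × 29
LCM(145, 319, 203) = 5 × 7 × 11 × 29 = 11165.
Smallest N > 70 is LCM + 70 = 11165 + 70 = 11235.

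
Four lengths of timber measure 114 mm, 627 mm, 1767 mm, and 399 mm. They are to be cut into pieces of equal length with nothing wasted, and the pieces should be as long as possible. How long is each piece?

The greatest length dividing all of 114, 627, 1767, and 399 is their gcd.
114 = 2 × 3 × 19
627 = 3 × 11 × 19
1767 = 3 × 19 × 31
399 = 3 × 7 × 19
gcd(114, 627, 1767, 399) = 3 × 19 = 57.

57 mm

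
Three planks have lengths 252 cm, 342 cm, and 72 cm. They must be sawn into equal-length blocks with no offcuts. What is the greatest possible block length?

18 cm

The block length must divide every plank, so the greatest is gcd(252, 342, 72).
252 = 2^2 × 3^2 × 7
342 = 2 × 3^2 × 19
72 = 2^3 × 3^2
gcd(252, 342, 72) = 2 × 3^2 = 18.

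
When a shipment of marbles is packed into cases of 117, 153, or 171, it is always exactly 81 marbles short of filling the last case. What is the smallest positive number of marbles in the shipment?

37710

Being 81 short of a full case of size k means N ≡ −81 (mod k), i.e. N + 81 is a multiple of each size.
117 = 3^2 × 13
153 = 3^2 × 17
171 = 3^2 × 19
LCM(117, 153, 171) = 3^2 × 13 × 17 × 19 = 37791.
Smallest positive N is 37791 − 81 = 37710.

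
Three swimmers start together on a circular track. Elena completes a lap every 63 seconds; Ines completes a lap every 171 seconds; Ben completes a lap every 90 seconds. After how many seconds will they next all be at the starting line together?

11970 seconds

We need the least common multiple of the intervals.
63 = 3^2 × 7
171 = 3^2 × 19
90 = 2 × 3^2 × 5
LCM(63, 171, 90) = 2 × 3^2 × 5 × 7 × 19 = 11970.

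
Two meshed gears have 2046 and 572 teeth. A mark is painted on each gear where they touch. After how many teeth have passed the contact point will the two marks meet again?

53196 teeth

The first simultaneous occurrence is after LCM of the individual periods.
2046 = 2 × 3 × 11 × 31
572 = 2^2 × 11 × 13
LCM(2046, 572) = 2^2 × 3 × 11 × 13 × 31 = 53196.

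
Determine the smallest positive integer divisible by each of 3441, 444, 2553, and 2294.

316572

3441 = 3 × 31 × 37
444 = 2^2 × 3 × 37
2553 = 3 × 23 × 37
2294 = 2 × 31 × 37
LCM(3441, 444, 2553, 2294) = 2^2 × 3 × 23 × 31 × 37 = 316572.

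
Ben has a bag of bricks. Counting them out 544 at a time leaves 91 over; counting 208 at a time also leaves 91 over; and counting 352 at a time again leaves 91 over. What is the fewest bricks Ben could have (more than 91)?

77883

N − 91 must be a common multiple of 544, 208, and 352.
544 = 2^5 × 17
208 = 2^4 × 13
352 = 2^5 × 11
LCM(544, 208, 352) = 2^5 × 11 × 13 × 17 = 77792.
Smallest N > 91 is LCM + 91 = 77792 + 91 = 77883.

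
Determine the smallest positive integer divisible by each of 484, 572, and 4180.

597740

484 = 2^2 × 11^2
572 = 2^2 × 11 × 13
4180 = 2^2 × 5 × 11 × 19
LCM(484, 572, 4180) = 2^2 × 5 × 11^2 × 13 × 19 = 597740.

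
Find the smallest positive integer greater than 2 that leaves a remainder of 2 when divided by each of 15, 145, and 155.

N − 2 must be a common multiple of 15, 145, and 155.
15 = 3 × 5
145 = 5 × 29
155 = 5 × 31
LCM(15, 145, 155) = 3 × 5 × 29 × 31 = 13485.
Smallest N > 2 is LCM + 2 = 13485 + 2 = 13487.

13487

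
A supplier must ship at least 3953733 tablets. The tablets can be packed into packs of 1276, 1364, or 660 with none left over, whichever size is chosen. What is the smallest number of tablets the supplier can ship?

4153380

The number of tablets must be a common multiple of 1276, 1364, and 660, so a multiple of their LCM.
1276 = 2^2 × 11 × 29
1364 = 2^2 × 11 × 31
660 = 2^2 × 3 × 5 × 11
LCM(1276, 1364, 660) = 2^2 × 3 × 5 × 11 × 29 × 31 = 593340.
Smallest multiple of 593340 that is ≥ 3953733: ⌈3953733/593340⌉ × 593340 = 7 × 593340 = 4153380.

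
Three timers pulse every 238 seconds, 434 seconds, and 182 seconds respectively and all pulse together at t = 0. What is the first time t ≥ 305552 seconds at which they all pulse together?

383656 seconds

Joint pulses occur at multiples of LCM(238, 434, 182).
238 = 2 × 7 × 17
434 = 2 × 7 × 31
182 = 2 × 7 × 13
LCM(238, 434, 182) = 2 × 7 × 13 × 17 × 31 = 95914.
Smallest multiple of 95914 that is ≥ 305552: ⌈305552/95914⌉ × 95914 = 4 × 95914 = 383656.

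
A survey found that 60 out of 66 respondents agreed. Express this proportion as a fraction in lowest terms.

60 = 2^2 × 3 × 5
66 = 2 × 3 × 11
gcd(60, 66) = 2 × 3 = 6.
Divide numerator and denominator by 6: 60/66 = 10/11.

10/11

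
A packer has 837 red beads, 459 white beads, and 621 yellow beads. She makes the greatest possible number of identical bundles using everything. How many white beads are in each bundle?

17

Number of bundles = gcd(837, 459, 621).
837 = 3^3 × 31
459 = 3^3 × 17
621 = 3^3 × 23
gcd(837, 459, 621) = 3^3 = 27.
white beads per bundle = 459 / 27 = 17.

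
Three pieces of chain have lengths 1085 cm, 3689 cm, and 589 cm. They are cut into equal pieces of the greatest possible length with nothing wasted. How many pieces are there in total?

Piece length = gcd(1085, 3689, 589).
1085 = 5 × 7 × 31
3689 = 7 × 17 × 31
589 = 19 × 31
gcd(1085, 3689, 589) = 31.
Total pieces = 1085/31 + 3689/31 + 589/31 = 35 + 119 + 19 = 173.

173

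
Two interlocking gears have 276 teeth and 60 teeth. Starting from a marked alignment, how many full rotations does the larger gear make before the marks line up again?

5 rotations

The first common completion time is the LCM of the periods.
276 = 2^2 × 3 × 23
60 = 2^2 × 3 × 5
LCM(276, 60) = 2^2 × 3 × 5 × 23 = 1380.
Rotations for period 276: 1380 / 276 = 5.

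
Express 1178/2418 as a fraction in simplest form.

1178 = 2 × 19 × 31
2418 = 2 × 3 × 13 × 31
gcd(1178, 2418) = 2 × 31 = 62.
Divide numerator and denominator by 62: 1178/2418 = 19/39.

19/39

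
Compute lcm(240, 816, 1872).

159120

240 = 2^4 × 3 × 5
816 = 2^4 × 3 × 17
1872 = 2^4 × 3^2 × 13
LCM(240, 816, 1872) = 2^4 × 3^2 × 5 × 13 × 17 = 159120.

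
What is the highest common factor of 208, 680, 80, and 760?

208 = 2^4 × 13
680 = 2^3 × 5 × 17
80 = 2^4 × 5
760 = 2^3 × 5 × 19
gcd(208, 680, 80, 760) = 2^3 = 8.

8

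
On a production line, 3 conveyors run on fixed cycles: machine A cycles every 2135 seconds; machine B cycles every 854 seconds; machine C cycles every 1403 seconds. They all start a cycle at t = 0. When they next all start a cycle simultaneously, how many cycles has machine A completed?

They are all back at their starting positions together after one LCM of the periods.
2135 = 5 × 7 × 61
854 = 2 × 7 × 61
1403 = 23 × 61
LCM(2135, 854, 1403) = 2 × 5 × 7 × 23 × 61 = 98210.
Cycles for period 2135: 98210 / 2135 = 46.

46 cycles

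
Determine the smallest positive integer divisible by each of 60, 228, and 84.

60 = 2^2 × 3 × 5
228 = 2^2 × 3 × 19
84 = 2^2 × 3 × 7
LCM(60, 228, 84) = 2^2 × 3 × 5 × 7 × 19 = 7980.

7980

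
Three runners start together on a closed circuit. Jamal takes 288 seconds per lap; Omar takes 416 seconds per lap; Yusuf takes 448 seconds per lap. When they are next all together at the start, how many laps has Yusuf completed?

The first common completion time is the LCM of the periods.
288 = 2^5 × 3^2
416 = 2^5 × 13
448 = 2^6 × 7
LCM(288, 416, 448) = 2^6 × 3^2 × 7 × 13 = 52416.
Laps for period 448: 52416 / 448 = 117.

117 laps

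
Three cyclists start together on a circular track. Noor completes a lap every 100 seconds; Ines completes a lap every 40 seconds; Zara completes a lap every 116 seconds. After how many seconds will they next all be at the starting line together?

5800 seconds

The first simultaneous occurrence is after LCM of the individual periods.
100 = 2^2 × 5^2
40 = 2^3 × 5
116 = 2^2 × 29
LCM(100, 40, 116) = 2^3 × 5^2 × 29 = 5800.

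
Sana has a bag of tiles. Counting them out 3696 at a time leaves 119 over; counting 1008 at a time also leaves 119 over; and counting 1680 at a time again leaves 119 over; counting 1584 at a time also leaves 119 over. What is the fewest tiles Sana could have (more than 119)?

55559

N − 119 must be a common multiple of 3696, 1008, 1680, and 1584.
3696 = 2^4 × 3 × 7 × 11
1008 = 2^4 × 3^2 × 7
1680 = 2^4 × 3 × 5 × 7
1584 = 2^4 × 3^2 × 11
LCM(3696, 1008, 1680, 1584) = 2^4 × 3^2 × 5 × 7 × 11 = 55440.
Smallest N > 119 is LCM + 119 = 55440 + 119 = 55559.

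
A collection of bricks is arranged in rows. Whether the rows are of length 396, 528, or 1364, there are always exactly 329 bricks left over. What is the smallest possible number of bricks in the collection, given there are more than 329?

49433

N − 329 must be a common multiple of 396, 528, and 1364.
396 = 2^2 × 3^2 × 11
528 = 2^4 × 3 × 11
1364 = 2^2 × 11 × 31
LCM(396, 528, 1364) = 2^4 × 3^2 × 11 × 31 = 49104.
Smallest N > 329 is LCM + 329 = 49104 + 329 = 49433.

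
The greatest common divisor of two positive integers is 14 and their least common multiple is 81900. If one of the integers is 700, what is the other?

For two integers, gcd × lcm = product, so the other is (14 × 81900) / 700 = 1146600 / 700 = 1638.

1638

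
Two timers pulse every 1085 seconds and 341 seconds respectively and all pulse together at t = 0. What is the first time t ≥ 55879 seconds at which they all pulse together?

59675 seconds

Joint pulses occur at multiples of LCM(1085, 341).
1085 = 5 × 7 × 31
341 = 11 × 31
LCM(1085, 341) = 5 × 7 × 11 × 31 = 11935.
Smallest multiple of 11935 that is ≥ 55879: ⌈55879/11935⌉ × 11935 = 5 × 11935 = 59675.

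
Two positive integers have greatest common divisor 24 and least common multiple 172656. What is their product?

4143744

For any two positive integers, gcd × lcm = product = 24 × 172656 = 4143744.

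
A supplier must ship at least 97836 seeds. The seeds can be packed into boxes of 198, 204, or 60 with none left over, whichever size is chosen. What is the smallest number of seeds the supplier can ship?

The number of seeds must be a common multiple of 198, 204, and 60, so a multiple of their LCM.
198 = 2 × 3^2 × 11
204 = 2^2 × 3 × 17
60 = 2^2 × 3 × 5
LCM(198, 204, 60) = 2^2 × 3^2 × 5 × 11 × 17 = 33660.
Smallest multiple of 33660 that is ≥ 97836: ⌈97836/33660⌉ × 33660 = 3 × 33660 = 100980.

100980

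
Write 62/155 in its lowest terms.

62 = 2 × 31
155 = 5 × 31
gcd(62, 155) = 31.
Divide numerator and denominator by 31: 62/155 = 2/5.

2/5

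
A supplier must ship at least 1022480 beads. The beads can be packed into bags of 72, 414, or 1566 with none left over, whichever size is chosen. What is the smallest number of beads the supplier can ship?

1152576

The number of beads must be a common multiple of 72, 414, and 1566, so a multiple of their LCM.
72 = 2^3 × 3^2
414 = 2 × 3^2 × 23
1566 = 2 × 3^3 × 29
LCM(72, 414, 1566) = 2^3 × 3^3 × 23 × 29 = 144072.
Smallest multiple of 144072 that is ≥ 1022480: ⌈1022480/144072⌉ × 144072 = 8 × 144072 = 1152576.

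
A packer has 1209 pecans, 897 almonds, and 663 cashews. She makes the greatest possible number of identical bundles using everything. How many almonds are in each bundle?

Number of bundles = gcd(1209, 897, 663).
1209 = 3 × 13 × 31
897 = 3 × 13 × 23
663 = 3 × 13 × 17
gcd(1209, 897, 663) = 3 × 13 = 39.
almonds per bundle = 897 / 39 = 23.

23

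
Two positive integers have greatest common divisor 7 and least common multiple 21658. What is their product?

151606

For any two positive integers, gcd × lcm = product = 7 × 21658 = 151606.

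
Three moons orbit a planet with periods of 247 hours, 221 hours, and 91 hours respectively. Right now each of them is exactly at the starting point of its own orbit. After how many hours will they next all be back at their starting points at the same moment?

29393 hours

They coincide at every common multiple of the periods; the first is the LCM.
247 = 13 × 19
221 = 13 × 17
91 = 7 × 13
LCM(247, 221, 91) = 7 × 13 × 17 × 19 = 29393.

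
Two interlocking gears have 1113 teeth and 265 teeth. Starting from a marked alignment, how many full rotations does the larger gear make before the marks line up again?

5 rotations

The first common completion time is the LCM of the periods.
1113 = 3 × 7 × 53
265 = 5 × 53
LCM(1113, 265) = 3 × 5 × 7 × 53 = 5565.
Rotations for period 1113: 5565 / 1113 = 5.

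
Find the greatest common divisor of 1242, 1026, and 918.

1242 = 2 × 3^3 × 23
1026 = 2 × 3^3 × 19
918 = 2 × 3^3 × 17
gcd(1242, 1026, 918) = 2 × 3^3 = 54.

54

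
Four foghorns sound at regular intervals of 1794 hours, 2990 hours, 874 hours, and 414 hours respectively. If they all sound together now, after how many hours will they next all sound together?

We need the least common multiple of the intervals.
1794 = 2 × 3 × 13 × 23
2990 = 2 × 5 × 13 × 23
874 = 2 × 19 × 23
414 = 2 × 3^2 × 23
LCM(1794, 2990, 874, 414) = 2 × 3^2 × 5 × 13 × 19 × 23 = 511290.

511290 hours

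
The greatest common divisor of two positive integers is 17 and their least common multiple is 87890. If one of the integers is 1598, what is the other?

935

For two integers, gcd × lcm = product, so the other is (17 × 87890) / 1598 = 1494130 / 1598 = 935.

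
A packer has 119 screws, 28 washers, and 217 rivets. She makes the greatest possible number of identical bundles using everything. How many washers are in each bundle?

4

Number of bundles = gcd(119, 28, 217).
119 = 7 × 17
28 = 2^2 × 7
217 = 7 × 31
gcd(119, 28, 217) = 7.
washers per bundle = 28 / 7 = 4.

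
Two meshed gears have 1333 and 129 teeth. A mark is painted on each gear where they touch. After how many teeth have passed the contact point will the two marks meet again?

The first simultaneous occurrence is after LCM of the individual periods.
1333 = 31 × 43
129 = 3 × 43
LCM(1333, 129) = 3 × 31 × 43 = 3999.

3999 teeth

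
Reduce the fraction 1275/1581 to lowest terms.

1275 = 3 × 5^2 × 17
1581 = 3 × 17 × 31
gcd(1275, 1581) = 3 × 17 = 51.
Divide numerator and denominator by 51: 1275/1581 = 25/31.

25/31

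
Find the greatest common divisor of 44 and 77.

44 = 2^2 × 11
77 = 7 × 11
gcd(44, 77) = 11.

11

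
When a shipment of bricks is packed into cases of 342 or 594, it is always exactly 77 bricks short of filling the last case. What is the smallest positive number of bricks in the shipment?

Being 77 short of a full case of size k means N ≡ −77 (mod k), i.e. N + 77 is a multiple of each size.
342 = 2 × 3^2 × 19
594 = 2 × 3^3 × 11
LCM(342, 594) = 2 × 3^3 × 11 × 19 = 11286.
Smallest positive N is 11286 − 77 = 11209.

11209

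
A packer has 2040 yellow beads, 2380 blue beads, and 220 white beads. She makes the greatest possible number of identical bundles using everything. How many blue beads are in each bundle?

119

Number of bundles = gcd(2040, 2380, 220).
2040 = 2^3 × 3 × 5 × 17
2380 = 2^2 × 5 × 7 × 17
220 = 2^2 × 5 × 11
gcd(2040, 2380, 220) = 2^2 × 5 = 20.
blue beads per bundle = 2380 / 20 = 119.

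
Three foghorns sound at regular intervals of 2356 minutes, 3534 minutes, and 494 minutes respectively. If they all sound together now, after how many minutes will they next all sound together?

91884 minutes

We need the least common multiple of the intervals.
2356 = 2^2 × 19 × 31
3534 = 2 × 3 × 19 × 31
494 = 2 × 13 × 19
LCM(2356, 3534, 494) = 2^2 × 3 × 13 × 19 × 31 = 91884.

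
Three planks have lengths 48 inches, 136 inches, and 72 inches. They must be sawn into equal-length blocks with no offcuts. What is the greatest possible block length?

8 inches

This is the greatest common divisor of 48, 136, and 72.
48 = 2^4 × 3
136 = 2^3 × 17
72 = 2^3 × 3^2
gcd(48, 136, 72) = 2^3 = 8.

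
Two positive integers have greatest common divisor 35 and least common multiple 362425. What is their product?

For any two positive integers, gcd × lcm = product = 35 × 362425 = 12684875.

12684875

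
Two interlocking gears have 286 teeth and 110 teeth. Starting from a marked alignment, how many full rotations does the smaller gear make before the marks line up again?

13 rotations

They are all back at their starting positions together after one LCM of the periods.
286 = 2 × 11 × 13
110 = 2 × 5 × 11
LCM(286, 110) = 2 × 5 × 11 × 13 = 1430.
Rotations for period 110: 1430 / 110 = 13.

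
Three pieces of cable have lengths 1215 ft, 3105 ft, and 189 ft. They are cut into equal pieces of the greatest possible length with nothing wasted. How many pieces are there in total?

Piece length = gcd(1215, 3105, 189).
1215 = 3^5 × 5
3105 = 3^3 × 5 × 23
189 = 3^3 × 7
gcd(1215, 3105, 189) = 3^3 = 27.
Total pieces = 1215/27 + 3105/27 + 189/27 = 45 + 115 + 7 = 167.

167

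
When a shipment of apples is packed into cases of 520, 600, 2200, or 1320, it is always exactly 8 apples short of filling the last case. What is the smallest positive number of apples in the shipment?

85792

Being 8 short of a full case of size k means N ≡ −8 (mod k), i.e. N + 8 is a multiple of each size.
520 = 2^3 × 5 × 13
600 = 2^3 × 3 × 5^2
2200 = 2^3 × 5^2 × 11
1320 = 2^3 × 3 × 5 × 11
LCM(520, 600, 2200, 1320) = 2^3 × 3 × 5^2 × 11 × 13 = 85800.
Smallest positive N is 85800 − 8 = 85792.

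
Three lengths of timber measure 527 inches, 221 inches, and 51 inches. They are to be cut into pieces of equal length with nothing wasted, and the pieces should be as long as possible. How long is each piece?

17 inches

The greatest length dividing all of 527, 221, and 51 is their gcd.
527 = 17 × 31
221 = 13 × 17
51 = 3 × 17
gcd(527, 221, 51) = 17.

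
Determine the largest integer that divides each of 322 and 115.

23

322 = 2 × 7 × 23
115 = 5 × 23
gcd(322, 115) = 23.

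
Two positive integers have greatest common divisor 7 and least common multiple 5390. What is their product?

For any two positive integers, gcd × lcm = product = 7 × 5390 = 37730.

37730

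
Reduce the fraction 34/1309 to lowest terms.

34 = 2 × 17
1309 = 7 × 11 × 17
gcd(34, 1309) = 17.
Divide numerator and denominator by 17: 34/1309 = 2/77.

2/77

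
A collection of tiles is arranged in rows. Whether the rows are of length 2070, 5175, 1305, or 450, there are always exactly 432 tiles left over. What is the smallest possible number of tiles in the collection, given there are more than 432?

N − 432 must be a common multiple of 2070, 5175, 1305, and 450.
2070 = 2 × 3^2 × 5 × 23
5175 = 3^2 × 5^2 × 23
1305 = 3^2 × 5 × 29
450 = 2 × 3^2 × 5^2
LCM(2070, 5175, 1305, 450) = 2 × 3^2 × 5^2 × 23 × 29 = 300150.
Smallest N > 432 is LCM + 432 = 300150 + 432 = 300582.

300582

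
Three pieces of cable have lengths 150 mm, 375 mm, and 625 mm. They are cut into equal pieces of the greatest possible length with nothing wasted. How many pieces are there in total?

Piece length = gcd(150, 375, 625).
150 = 2 × 3 × 5^2
375 = 3 × 5^3
625 = 5^4
gcd(150, 375, 625) = 5^2 = 25.
Total pieces = 150/25 + 375/25 + 625/25 = 6 + 15 + 25 = 46.

46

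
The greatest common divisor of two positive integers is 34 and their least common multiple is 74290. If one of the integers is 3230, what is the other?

For two integers, gcd × lcm = product, so the other is (34 × 74290) / 3230 = 2525860 / 3230 = 782.

782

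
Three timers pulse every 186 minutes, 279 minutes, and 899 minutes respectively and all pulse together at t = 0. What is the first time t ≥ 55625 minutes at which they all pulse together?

64728 minutes

Joint pulses occur at multiples of LCM(186, 279, 899).
186 = 2 × 3 × 31
279 = 3^2 × 31
899 = 29 × 31
LCM(186, 279, 899) = 2 × 3^2 × 29 × 31 = 16182.
Smallest multiple of 16182 that is ≥ 55625: ⌈55625/16182⌉ × 16182 = 4 × 16182 = 64728.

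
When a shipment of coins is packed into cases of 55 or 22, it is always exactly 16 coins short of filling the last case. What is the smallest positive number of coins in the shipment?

94

Being 16 short of a full case of size k means N ≡ −16 (mod k), i.e. N + 16 is a multiple of each size.
55 = 5 × 11
22 = 2 × 11
LCM(55, 22) = 2 × 5 × 11 = 110.
Smallest positive N is 110 − 16 = 94.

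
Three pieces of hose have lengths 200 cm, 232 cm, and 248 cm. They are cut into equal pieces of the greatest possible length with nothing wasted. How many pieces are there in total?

Piece length = gcd(200, 232, 248).
200 = 2^3 × 5^2
232 = 2^3 × 29
248 = 2^3 × 31
gcd(200, 232, 248) = 2^3 = 8.
Total pieces = 200/8 + 232/8 + 248/8 = 25 + 29 + 31 = 85.

85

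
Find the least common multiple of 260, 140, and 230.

260 = 2^2 × 5 × 13
140 = 2^2 × 5 × 7
230 = 2 × 5 × 23
LCM(260, 140, 230) = 2^2 × 5 × 7 × 13 × 23 = 41860.

41860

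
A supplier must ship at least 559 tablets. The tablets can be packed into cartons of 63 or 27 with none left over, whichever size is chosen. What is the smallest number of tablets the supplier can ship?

567

The number of tablets must be a common multiple of 63 and 27, so a multiple of their LCM.
63 = 3^2 × 7
27 = 3^3
LCM(63, 27) = 3^3 × 7 = 189.
Smallest multiple of 189 that is ≥ 559: ⌈559/189⌉ × 189 = 3 × 189 = 567.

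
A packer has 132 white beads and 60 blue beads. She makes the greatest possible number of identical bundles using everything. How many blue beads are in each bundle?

Number of bundles = gcd(132, 60).
132 = 2^2 × 3 × 11
60 = 2^2 × 3 × 5
gcd(132, 60) = 2^2 × 3 = 12.
blue beads per bundle = 60 / 12 = 5.

5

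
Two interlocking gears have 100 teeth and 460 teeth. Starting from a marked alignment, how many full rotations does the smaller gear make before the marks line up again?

They are all back at their starting positions together after one LCM of the periods.
100 = 2^2 × 5^2
460 = 2^2 × 5 × 23
LCM(100, 460) = 2^2 × 5^2 × 23 = 2300.
Rotations for period 100: 2300 / 100 = 23.

23 rotations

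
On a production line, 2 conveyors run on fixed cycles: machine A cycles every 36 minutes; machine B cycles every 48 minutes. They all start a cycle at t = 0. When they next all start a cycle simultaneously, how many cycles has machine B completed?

3 cycles

All finish a whole number of cycles simultaneously at t = LCM of the periods.
36 = 2^2 × 3^2
48 = 2^4 × 3
LCM(36, 48) = 2^4 × 3^2 = 144.
Cycles for period 48: 144 / 48 = 3.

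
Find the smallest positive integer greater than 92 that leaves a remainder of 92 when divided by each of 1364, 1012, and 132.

N − 92 must be a common multiple of 1364, 1012, and 132.
1364 = 2^2 × 11 × 31
1012 = 2^2 × 11 × 23
132 = 2^2 × 3 × 11
LCM(1364, 1012, 132) = 2^2 × 3 × 11 × 23 × 31 = 94116.
Smallest N > 92 is LCM + 92 = 94116 + 92 = 94208.

94208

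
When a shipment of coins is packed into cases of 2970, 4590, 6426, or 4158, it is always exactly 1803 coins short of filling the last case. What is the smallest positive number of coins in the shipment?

351627

Being 1803 short of a full case of size k means N ≡ −1803 (mod k), i.e. N + 1803 is a multiple of each size.
2970 = 2 × 3^3 × 5 × 11
4590 = 2 × 3^3 × 5 × 17
6426 = 2 × 3^3 × 7 × 17
4158 = 2 × 3^3 × 7 × 11
LCM(2970, 4590, 6426, 4158) = 2 × 3^3 × 5 × 7 × 11 × 17 = 353430.
Smallest positive N is 353430 − 1803 = 351627.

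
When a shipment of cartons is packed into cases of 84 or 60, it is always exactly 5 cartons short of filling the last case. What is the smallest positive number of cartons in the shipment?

415

Being 5 short of a full case of size k means N ≡ −5 (mod k), i.e. N + 5 is a multiple of each size.
84 = 2^2 × 3 × 7
60 = 2^2 × 3 × 5
LCM(84, 60) = 2^2 × 3 × 5 × 7 = 420.
Smallest positive N is 420 − 5 = 415.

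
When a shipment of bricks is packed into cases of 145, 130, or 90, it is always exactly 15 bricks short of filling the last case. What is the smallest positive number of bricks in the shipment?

Being 15 short of a full case of size k means N ≡ −15 (mod k), i.e. N + 15 is a multiple of each size.
145 = 5 × 29
130 = 2 × 5 × 13
90 = 2 × 3^2 × 5
LCM(145, 130, 90) = 2 × 3^2 × 5 × 13 × 29 = 33930.
Smallest positive N is 33930 − 15 = 33915.

33915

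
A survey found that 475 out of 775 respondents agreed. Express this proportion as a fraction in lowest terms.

475 = 5^2 × 19
775 = 5^2 × 31
gcd(475, 775) = 5^2 = 25.
Divide numerator and denominator by 25: 475/775 = 19/31.

19/31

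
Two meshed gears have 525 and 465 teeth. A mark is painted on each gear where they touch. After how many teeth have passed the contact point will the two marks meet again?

They coincide at every common multiple of the periods; the first is the LCM.
525 = 3 × 5^2 × 7
465 = 3 × 5 × 31
LCM(525, 465) = 3 × 5^2 × 7 × 31 = 16275.

16275 teeth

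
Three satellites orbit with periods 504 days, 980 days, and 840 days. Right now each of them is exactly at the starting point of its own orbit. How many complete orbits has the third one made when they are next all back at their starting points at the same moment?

21 orbits

The first common completion time is the LCM of the periods.
504 = 2^3 × 3^2 × 7
980 = 2^2 × 5 × 7^2
840 = 2^3 × 3 × 5 × 7
LCM(504, 980, 840) = 2^3 × 3^2 × 5 × 7^2 = 17640.
Orbits for period 840: 17640 / 840 = 21.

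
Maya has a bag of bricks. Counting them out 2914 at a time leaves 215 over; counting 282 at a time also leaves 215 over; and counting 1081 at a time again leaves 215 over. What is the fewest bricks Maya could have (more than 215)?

201281

N − 215 must be a common multiple of 2914, 282, and 1081.
2914 = 2 × 31 × 47
282 = 2 × 3 × 47
1081 = 23 × 47
LCM(2914, 282, 1081) = 2 × 3 × 23 × 31 × 47 = 201066.
Smallest N > 215 is LCM + 215 = 201066 + 215 = 201281.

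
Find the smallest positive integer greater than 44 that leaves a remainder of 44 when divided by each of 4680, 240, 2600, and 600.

N − 44 must be a common multiple of 4680, 240, 2600, and 600.
4680 = 2^3 × 3^2 × 5 × 13
240 = 2^4 × 3 × 5
2600 = 2^3 × 5^2 × 13
600 = 2^3 × 3 × 5^2
LCM(4680, 240, 2600, 600) = 2^4 × 3^2 × 5^2 × 13 = 46800.
Smallest N > 44 is LCM + 44 = 46800 + 44 = 46844.

46844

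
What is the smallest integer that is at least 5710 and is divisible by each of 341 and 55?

6820

The integer must be a common multiple of 341 and 55, so a multiple of their LCM.
341 = 11 × 31
55 = 5 × 11
LCM(341, 55) = 5 × 11 × 31 = 1705.
Smallest multiple of 1705 that is ≥ 5710: ⌈5710/1705⌉ × 1705 = 4 × 1705 = 6820.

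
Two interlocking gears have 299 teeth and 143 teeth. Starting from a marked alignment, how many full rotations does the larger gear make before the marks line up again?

11 rotations

They are all back at their starting positions together after one LCM of the periods.
299 = 13 × 23
143 = 11 × 13
LCM(299, 143) = 11 × 13 × 23 = 3289.
Rotations for period 299: 3289 / 299 = 11.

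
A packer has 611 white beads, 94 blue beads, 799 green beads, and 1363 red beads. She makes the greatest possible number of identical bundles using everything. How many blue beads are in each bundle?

Number of bundles = gcd(611, 94, 799, 1363).
611 = 13 × 47
94 = 2 × 47
799 = 17 × 47
1363 = 29 × 47
gcd(611, 94, 799, 1363) = 47.
blue beads per bundle = 94 / 47 = 2.

2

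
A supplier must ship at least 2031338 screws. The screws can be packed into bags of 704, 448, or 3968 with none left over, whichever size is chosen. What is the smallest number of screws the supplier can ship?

The number of screws must be a common multiple of 704, 448, and 3968, so a multiple of their LCM.
704 = 2^6 × 11
448 = 2^6 × 7
3968 = 2^7 × 31
LCM(704, 448, 3968) = 2^7 × 7 × 11 × 31 = 305536.
Smallest multiple of 305536 that is ≥ 2031338: ⌈2031338/305536⌉ × 305536 = 7 × 305536 = 2138752.

2138752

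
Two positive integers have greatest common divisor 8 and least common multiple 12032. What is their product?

For any two positive integers, gcd × lcm = product = 8 × 12032 = 96256.

96256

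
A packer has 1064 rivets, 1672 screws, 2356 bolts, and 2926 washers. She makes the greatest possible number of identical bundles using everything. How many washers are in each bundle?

Number of bundles = gcd(1064, 1672, 2356, 2926).
1064 = 2^3 × 7 × 19
1672 = 2^3 × 11 × 19
2356 = 2^2 × 19 × 31
2926 = 2 × 7 × 11 × 19
gcd(1064, 1672, 2356, 2926) = 2 × 19 = 38.
washers per bundle = 2926 / 38 = 77.

77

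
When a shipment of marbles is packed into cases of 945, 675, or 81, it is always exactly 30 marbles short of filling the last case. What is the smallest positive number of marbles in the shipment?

14145

Being 30 short of a full case of size k means N ≡ −30 (mod k), i.e. N + 30 is a multiple of each size.
945 = 3^3 × 5 × 7
675 = 3^3 × 5^2
81 = 3^4
LCM(945, 675, 81) = 3^4 × 5^2 × 7 = 14175.
Smallest positive N is 14175 − 30 = 14145.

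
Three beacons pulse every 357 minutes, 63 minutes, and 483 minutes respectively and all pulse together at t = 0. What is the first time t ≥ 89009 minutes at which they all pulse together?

98532 minutes

Joint pulses occur at multiples of LCM(357, 63, 483).
357 = 3 × 7 × 17
63 = 3^2 × 7
483 = 3 × 7 × 23
LCM(357, 63, 483) = 3^2 × 7 × 17 × 23 = 24633.
Smallest multiple of 24633 that is ≥ 89009: ⌈89009/24633⌉ × 24633 = 4 × 24633 = 98532.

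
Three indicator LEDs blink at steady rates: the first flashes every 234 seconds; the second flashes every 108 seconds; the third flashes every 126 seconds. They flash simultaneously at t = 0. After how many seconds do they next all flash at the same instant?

The first simultaneous occurrence is after LCM of the individual periods.
234 = 2 × 3^2 × 13
108 = 2^2 × 3^3
126 = 2 × 3^2 × 7
LCM(234, 108, 126) = 2^2 × 3^3 × 7 × 13 = 9828.

9828 seconds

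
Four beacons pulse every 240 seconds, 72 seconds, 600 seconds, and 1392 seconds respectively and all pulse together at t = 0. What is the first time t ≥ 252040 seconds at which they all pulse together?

Joint pulses occur at multiples of LCM(240, 72, 600, 1392).
240 = 2^4 × 3 × 5
72 = 2^3 × 3^2
600 = 2^3 × 3 × 5^2
1392 = 2^4 × 3 × 29
LCM(240, 72, 600, 1392) = 2^4 × 3^2 × 5^2 × 29 = 104400.
Smallest multiple of 104400 that is ≥ 252040: ⌈252040/104400⌉ × 104400 = 3 × 104400 = 313200.

313200 seconds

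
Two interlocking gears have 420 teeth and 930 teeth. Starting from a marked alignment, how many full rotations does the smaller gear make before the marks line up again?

31 rotations

They are all back at their starting positions together after one LCM of the periods.
420 = 2^2 × 3 × 5 × 7
930 = 2 × 3 × 5 × 31
LCM(420, 930) = 2^2 × 3 × 5 × 7 × 31 = 13020.
Rotations for period 420: 13020 / 420 = 31.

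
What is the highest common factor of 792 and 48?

24

792 = 2^3 × 3^2 × 11
48 = 2^4 × 3
gcd(792, 48) = 2^3 × 3 = 24.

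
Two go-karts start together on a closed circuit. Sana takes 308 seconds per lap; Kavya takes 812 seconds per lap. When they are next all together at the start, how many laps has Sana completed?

29 laps

They are all back at their starting positions together after one LCM of the periods.
308 = 2^2 × 7 × 11
812 = 2^2 × 7 × 29
LCM(308, 812) = 2^2 × 7 × 11 × 29 = 8932.
Laps for period 308: 8932 / 308 = 29.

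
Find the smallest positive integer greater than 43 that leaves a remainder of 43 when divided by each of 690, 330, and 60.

15223

N − 43 must be a common multiple of 690, 330, and 60.
690 = 2 × 3 × 5 × 23
330 = 2 × 3 × 5 × 11
60 = 2^2 × 3 × 5
LCM(690, 330, 60) = 2^2 × 3 × 5 × 11 × 23 = 15180.
Smallest N > 43 is LCM + 43 = 15180 + 43 = 15223.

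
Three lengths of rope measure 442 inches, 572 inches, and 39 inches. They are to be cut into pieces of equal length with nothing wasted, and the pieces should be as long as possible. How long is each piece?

13 inches

The greatest length dividing all of 442, 572, and 39 is their gcd.
442 = 2 × 13 × 17
572 = 2^2 × 11 × 13
39 = 3 × 13
gcd(442, 572, 39) = 13.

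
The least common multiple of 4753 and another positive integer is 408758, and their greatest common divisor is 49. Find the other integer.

gcd × lcm = product of the two integers, so the other integer is (49 × 408758) / 4753 = 4214.

4214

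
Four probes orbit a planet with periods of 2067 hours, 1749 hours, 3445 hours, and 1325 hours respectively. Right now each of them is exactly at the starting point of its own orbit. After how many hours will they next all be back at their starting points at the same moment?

We need the least common multiple of the intervals.
2067 = 3 × 13 × 53
1749 = 3 × 11 × 53
3445 = 5 × 13 × 53
1325 = 5^2 × 53
LCM(2067, 1749, 3445, 1325) = 3 × 5^2 × 11 × 13 × 53 = 568425.

568425 hours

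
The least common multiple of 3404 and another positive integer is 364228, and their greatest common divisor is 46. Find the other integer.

4922

gcd × lcm = product of the two integers, so the other integer is (46 × 364228) / 3404 = 4922.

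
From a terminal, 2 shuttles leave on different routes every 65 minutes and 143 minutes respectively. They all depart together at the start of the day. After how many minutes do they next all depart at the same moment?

We need the least common multiple of the intervals.
65 = 5 × 13
143 = 11 × 13
LCM(65, 143) = 5 × 11 × 13 = 715.

715 minutes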